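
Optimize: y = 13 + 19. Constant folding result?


13 + 19 = 32 at compile time
Optimized: y = 32


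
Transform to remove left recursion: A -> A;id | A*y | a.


Left-recursive alternatives: A;id, A*y; non-recursive: a
Introduce A': A -> aA', A' -> ;idA' | *yA' | ε


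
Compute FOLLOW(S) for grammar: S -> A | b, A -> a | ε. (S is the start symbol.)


$ ∈ FOLLOW(S). For each A -> αBβ: add FIRST(β)\{ε} to FOLLOW(B); if β nullable, add FOLLOW(A).
FOLLOW(S) = {$}


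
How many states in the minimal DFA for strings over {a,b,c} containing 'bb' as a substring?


KMP-style automaton: 2 progress states + 1 absorbing accept = 3
Minimal DFA: 3 states


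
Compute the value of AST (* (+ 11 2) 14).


Evaluate inner: (+ 11 2) = 13
Evaluate root: (* 13 14) = 182
Result: 182


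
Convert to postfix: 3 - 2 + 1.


Left to right (same or higher precedence on left)
Postfix: 3 2 - 1 +


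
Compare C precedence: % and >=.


'%' is multiplicative (level 10); '>=' is relational (level 7)
Higher level binds tighter
'%' has higher precedence than '>='


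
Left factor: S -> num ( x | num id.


Common prefix: 'num'
Factored: S -> num S', S' -> ( x | id


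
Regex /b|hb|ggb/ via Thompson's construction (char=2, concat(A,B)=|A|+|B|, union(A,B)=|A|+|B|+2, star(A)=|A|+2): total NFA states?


Syntax tree has 6 char leaf(s), 2 union(s), 0 star(s)
chars contribute 6×2 = 12; each union adds +2; each star adds +2
Total: 12 + 4 + 0 = 16 states


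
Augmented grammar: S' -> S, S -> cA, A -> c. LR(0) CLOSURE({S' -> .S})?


Start: S' -> .S
For each item with dot before a nonterminal B, add B -> .γ for every B-production
Closure: [S' -> .S, S -> .cA]


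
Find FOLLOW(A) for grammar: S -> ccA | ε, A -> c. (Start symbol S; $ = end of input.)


$ ∈ FOLLOW(S). For each A -> αBβ: add FIRST(β)\{ε} to FOLLOW(B); if β nullable, add FOLLOW(A).
FOLLOW(A) = {$}


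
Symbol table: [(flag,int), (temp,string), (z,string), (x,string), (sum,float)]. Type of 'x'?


Lookup 'x' → type string


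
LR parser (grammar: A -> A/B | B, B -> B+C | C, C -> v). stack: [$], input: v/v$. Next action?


no handle on stack; shift 'v'
Action: shift


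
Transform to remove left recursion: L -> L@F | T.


Left-recursive alternatives: L@F; non-recursive: T
Introduce L': L -> TL', L' -> @FL' | ε


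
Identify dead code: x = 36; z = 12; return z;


x is assigned but never read
Dead: 'x = 36'


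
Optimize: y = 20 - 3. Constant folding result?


20 - 3 = 17 at compile time
Optimized: y = 17


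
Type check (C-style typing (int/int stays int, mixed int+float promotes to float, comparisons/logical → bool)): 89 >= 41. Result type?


Operand types: int >= int
Rule: comparison yields bool
Result type: bool


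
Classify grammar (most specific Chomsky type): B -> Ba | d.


Left-linear: every RHS is a terminal or one nonterminal followed by a terminal
Classification: Type 3 (Regular)


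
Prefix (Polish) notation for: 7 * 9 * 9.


left-to-right (same/higher precedence on left): tree is (* (* 7 9) 9)
Prefix: * * 7 9 9


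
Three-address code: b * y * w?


Break into single-operator statements:
t1 = b * y
t2 = t1 * w


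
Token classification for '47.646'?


Pattern: digits with a decimal point
Type: FLOAT_LITERAL


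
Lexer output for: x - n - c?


Scan left to right, longest-match per lexeme
Tokens: ID(x), OP(-), ID(n), OP(-), ID(c)


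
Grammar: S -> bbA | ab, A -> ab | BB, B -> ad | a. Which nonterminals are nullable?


A nonterminal is nullable iff some alternative derives ε (directly, or every symbol in it is nullable)
Nullable: {}


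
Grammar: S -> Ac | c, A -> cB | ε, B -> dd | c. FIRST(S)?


Per alternative of S: FIRST(Ac) = {c}; FIRST(c) = {c}
FIRST(S) = {c}


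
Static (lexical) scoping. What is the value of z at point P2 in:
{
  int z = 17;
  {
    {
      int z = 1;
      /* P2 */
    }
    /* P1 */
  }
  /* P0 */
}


z declared in the same block as P2
z = 1


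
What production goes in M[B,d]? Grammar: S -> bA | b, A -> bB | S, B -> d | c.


For [B, d]: 'd' ∈ FIRST(d)
Entry: B -> d


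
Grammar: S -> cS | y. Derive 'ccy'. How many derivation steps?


Derivation: S => cS => ccS => ccy
Steps: 3


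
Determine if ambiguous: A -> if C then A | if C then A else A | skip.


dangling else: 'if C then if C then skip else skip' parses two ways
Ambiguous


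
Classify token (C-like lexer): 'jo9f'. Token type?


Pattern: letter/underscore followed by alphanumerics, not a keyword
Type: IDENTIFIER


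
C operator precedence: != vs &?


'!=' is equality (level 6); '&' is bitwise AND (level 5)
Higher level binds tighter
'!=' has higher precedence than '&'


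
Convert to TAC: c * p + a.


Break into single-operator statements:
t1 = c * p
t2 = t1 + a


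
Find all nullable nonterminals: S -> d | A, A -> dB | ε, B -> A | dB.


A nonterminal is nullable iff some alternative derives ε (directly, or every symbol in it is nullable)
Nullable: {A, B, S}


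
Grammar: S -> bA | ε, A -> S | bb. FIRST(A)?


Per alternative of A: FIRST(S) = {b, ε}; FIRST(bb) = {b}
FIRST(A) = {b, ε}


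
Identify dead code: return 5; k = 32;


statement follows a return and is unreachable
Dead: 'k = 32'


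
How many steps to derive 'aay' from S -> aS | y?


Derivation: S => aS => aaS => aay
Steps: 3


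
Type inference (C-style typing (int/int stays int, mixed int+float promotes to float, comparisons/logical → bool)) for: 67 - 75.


Operand types: int - int
Rule: mixed int/float promotes to float; int/int stays int
Result type: int


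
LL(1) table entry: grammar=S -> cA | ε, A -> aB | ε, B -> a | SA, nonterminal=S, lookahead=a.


For [S, a]: ε is nullable and 'a' ∈ FOLLOW(S)
Entry: S -> ε


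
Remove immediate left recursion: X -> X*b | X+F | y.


Left-recursive alternatives: X*b, X+F; non-recursive: y
Introduce X': X -> yX', X' -> *bX' | +FX' | ε


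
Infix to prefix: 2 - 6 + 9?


left-to-right (same/higher precedence on left): tree is (+ (- 2 6) 9)
Prefix: + - 2 6 9


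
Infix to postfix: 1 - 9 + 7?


Left to right (same or higher precedence on left)
Postfix: 1 9 - 7 +


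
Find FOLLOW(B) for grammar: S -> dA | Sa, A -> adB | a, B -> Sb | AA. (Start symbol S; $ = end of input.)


$ ∈ FOLLOW(S). For each A -> αBβ: add FIRST(β)\{ε} to FOLLOW(B); if β nullable, add FOLLOW(A).
FOLLOW(B) = {$, a, b}


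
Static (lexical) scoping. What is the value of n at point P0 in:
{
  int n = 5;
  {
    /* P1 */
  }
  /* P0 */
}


n declared in the same block as P0
n = 5


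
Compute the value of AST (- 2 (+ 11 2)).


Evaluate inner: (+ 11 2) = 13
Evaluate root: (- 2 13) = -11
Result: -11


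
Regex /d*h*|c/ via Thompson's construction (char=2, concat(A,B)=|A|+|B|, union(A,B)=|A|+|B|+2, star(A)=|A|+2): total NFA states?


Syntax tree has 3 char leaf(s), 1 union(s), 2 star(s)
chars contribute 3×2 = 6; each union adds +2; each star adds +2
Total: 6 + 2 + 4 = 12 states


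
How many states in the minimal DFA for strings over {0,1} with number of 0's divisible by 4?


Track (count of 0) mod 4: states 0..3, accept at 0
Minimal DFA: 4 states


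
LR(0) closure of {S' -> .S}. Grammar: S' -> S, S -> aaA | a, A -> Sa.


Start: S' -> .S
For each item with dot before a nonterminal B, add B -> .γ for every B-production
Closure: [S' -> .S, S -> .aaA, S -> .a]


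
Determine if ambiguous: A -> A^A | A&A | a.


'a^a&a' has two parse trees (no precedence encoded between ^ and &)
Ambiguous


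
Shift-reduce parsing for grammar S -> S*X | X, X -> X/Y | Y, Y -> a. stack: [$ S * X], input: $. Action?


handle 'S*X' on top; lookahead ∈ FOLLOW(S) = {*, $}
Action: reduce (S -> S*X)


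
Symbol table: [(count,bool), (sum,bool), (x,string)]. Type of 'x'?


Lookup 'x' → type string


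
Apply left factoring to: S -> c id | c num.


Common prefix: 'c'
Factored: S -> c S', S' -> id | num


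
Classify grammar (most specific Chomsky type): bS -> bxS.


LHS has context (more than one symbol) and |LHS| ≤ |RHS|
Classification: Type 1 (Context-Sensitive)


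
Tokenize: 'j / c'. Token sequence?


Scan left to right, longest-match per lexeme
Tokens: ID(j), OP(/), ID(c)


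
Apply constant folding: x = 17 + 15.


17 + 15 = 32 at compile time
Optimized: x = 32


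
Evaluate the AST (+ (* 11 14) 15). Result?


Evaluate inner: (* 11 14) = 154
Evaluate root: (+ 154 15) = 169
Result: 169


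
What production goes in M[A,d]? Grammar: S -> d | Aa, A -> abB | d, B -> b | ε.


For [A, d]: 'd' ∈ FIRST(d)
Entry: A -> d


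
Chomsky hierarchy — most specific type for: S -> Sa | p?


Left-linear: every RHS is a terminal or one nonterminal followed by a terminal
Classification: Type 3 (Regular)


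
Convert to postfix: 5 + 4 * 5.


* has higher precedence, evaluate 4*5 first
Postfix: 5 4 5 * +


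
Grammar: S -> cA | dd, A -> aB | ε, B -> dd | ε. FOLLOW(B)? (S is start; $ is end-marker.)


$ ∈ FOLLOW(S). For each A -> αBβ: add FIRST(β)\{ε} to FOLLOW(B); if β nullable, add FOLLOW(A).
FOLLOW(B) = {$}


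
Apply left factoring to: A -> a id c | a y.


Common prefix: 'a'
Factored: A -> a A', A' -> id c | y


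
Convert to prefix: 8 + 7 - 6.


left-to-right (same/higher precedence on left): tree is (- (+ 8 7) 6)
Prefix: - + 8 7 6


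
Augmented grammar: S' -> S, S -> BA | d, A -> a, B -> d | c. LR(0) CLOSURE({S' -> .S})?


Start: S' -> .S
For each item with dot before a nonterminal B, add B -> .γ for every B-production
Closure: [S' -> .S, S -> .BA, S -> .d, B -> .d, B -> .c]


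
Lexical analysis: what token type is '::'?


Pattern: operator symbol
Type: OPERATOR


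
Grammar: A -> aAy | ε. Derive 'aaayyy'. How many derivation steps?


Derivation: A => aAy => aaAyy => aaaAyyy => aaayyy
Steps: 4


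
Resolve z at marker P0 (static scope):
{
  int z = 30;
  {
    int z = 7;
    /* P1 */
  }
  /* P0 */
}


z declared in the same block as P0
z = 30


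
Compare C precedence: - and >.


'-' is additive (level 9); '>' is relational (level 7)
Higher level binds tighter
'-' has higher precedence than '>'


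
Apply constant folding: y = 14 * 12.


14 * 12 = 168 at compile time
Optimized: y = 168


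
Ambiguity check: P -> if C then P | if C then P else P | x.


dangling else: 'if C then if C then x else x' parses two ways
Ambiguous


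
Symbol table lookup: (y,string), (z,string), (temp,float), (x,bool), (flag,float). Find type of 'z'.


Lookup 'z' → type string


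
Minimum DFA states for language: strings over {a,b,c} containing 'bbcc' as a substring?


KMP-style automaton: 4 progress states + 1 absorbing accept = 5
Minimal DFA: 5 states


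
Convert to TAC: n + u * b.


Break into single-operator statements:
t1 = u * b
t2 = n + t1


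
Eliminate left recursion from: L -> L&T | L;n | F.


Left-recursive alternatives: L&T, L;n; non-recursive: F
Introduce L': L -> FL', L' -> &TL' | ;nL' | ε


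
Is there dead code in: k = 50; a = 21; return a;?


k is assigned but never read
Dead: 'k = 50'


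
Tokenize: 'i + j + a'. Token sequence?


Scan left to right, longest-match per lexeme
Tokens: ID(i), OP(+), ID(j), OP(+), ID(a)


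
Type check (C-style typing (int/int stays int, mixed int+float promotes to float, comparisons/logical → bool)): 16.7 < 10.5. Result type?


Operand types: float < float
Rule: comparison yields bool
Result type: bool


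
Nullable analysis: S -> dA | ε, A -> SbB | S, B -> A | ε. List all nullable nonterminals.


A nonterminal is nullable iff some alternative derives ε (directly, or every symbol in it is nullable)
Nullable: {A, B, S}


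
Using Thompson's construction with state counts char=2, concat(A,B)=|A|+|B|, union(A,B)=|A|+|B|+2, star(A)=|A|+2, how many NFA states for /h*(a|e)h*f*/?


Syntax tree has 5 char leaf(s), 1 union(s), 3 star(s)
chars contribute 5×2 = 10; each union adds +2; each star adds +2
Total: 10 + 2 + 6 = 18 states


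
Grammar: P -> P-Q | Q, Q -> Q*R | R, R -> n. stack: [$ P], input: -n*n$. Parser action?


shift '-' to continue P -> P-Q
Action: shift


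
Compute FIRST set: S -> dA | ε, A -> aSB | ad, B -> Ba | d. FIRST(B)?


Per alternative of B: FIRST(Ba) = {d}; FIRST(d) = {d}
FIRST(B) = {d}


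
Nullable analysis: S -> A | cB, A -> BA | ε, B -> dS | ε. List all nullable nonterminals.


A nonterminal is nullable iff some alternative derives ε (directly, or every symbol in it is nullable)
Nullable: {A, B, S}


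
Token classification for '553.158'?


Pattern: digits with a decimal point
Type: FLOAT_LITERAL


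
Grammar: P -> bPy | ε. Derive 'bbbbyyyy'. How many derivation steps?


Derivation: P => bPy => bbPyy => bbbPyyy => bbbbPyyyy => bbbbyyyy
Steps: 5


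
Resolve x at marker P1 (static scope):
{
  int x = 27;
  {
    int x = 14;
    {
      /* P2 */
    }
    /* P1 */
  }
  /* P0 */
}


x declared in the same block as P1
x = 14


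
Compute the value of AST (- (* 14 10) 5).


Evaluate inner: (* 14 10) = 140
Evaluate root: (- 140 5) = 135
Result: 135


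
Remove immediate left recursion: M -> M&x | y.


Left-recursive alternatives: M&x; non-recursive: y
Introduce M': M -> yM', M' -> &xM' | ε


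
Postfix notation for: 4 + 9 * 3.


* has higher precedence, evaluate 9*3 first
Postfix: 4 9 3 * +


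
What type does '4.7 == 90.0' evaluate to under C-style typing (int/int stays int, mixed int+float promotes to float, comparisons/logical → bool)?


Operand types: float == float
Rule: comparison yields bool
Result type: bool


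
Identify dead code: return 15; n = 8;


statement follows a return and is unreachable
Dead: 'n = 8'


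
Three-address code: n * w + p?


Break into single-operator statements:
t1 = n * w
t2 = t1 + p


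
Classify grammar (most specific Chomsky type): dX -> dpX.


LHS has context (more than one symbol) and |LHS| ≤ |RHS|
Classification: Type 1 (Context-Sensitive)


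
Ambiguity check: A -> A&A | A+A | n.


'n&n+n' has two parse trees (no precedence encoded between & and +)
Ambiguous


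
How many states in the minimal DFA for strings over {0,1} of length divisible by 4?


Track length mod 4: states 0..3, accept at 0
Minimal DFA: 4 states


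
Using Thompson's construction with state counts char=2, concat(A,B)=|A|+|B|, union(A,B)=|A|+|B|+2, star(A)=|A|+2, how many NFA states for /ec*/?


Syntax tree has 2 char leaf(s), 0 union(s), 1 star(s)
chars contribute 2×2 = 4; each union adds +2; each star adds +2
Total: 4 + 0 + 2 = 6 states


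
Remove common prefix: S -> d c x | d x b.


Common prefix: 'd'
Factored: S -> d S', S' -> c x | x b


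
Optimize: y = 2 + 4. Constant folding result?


2 + 4 = 6 at compile time
Optimized: y = 6


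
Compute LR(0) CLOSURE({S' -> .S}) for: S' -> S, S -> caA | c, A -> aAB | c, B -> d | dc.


Start: S' -> .S
For each item with dot before a nonterminal B, add B -> .γ for every B-production
Closure: [S' -> .S, S -> .caA, S -> .c]


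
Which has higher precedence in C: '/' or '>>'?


'/' is multiplicative (level 10); '>>' is shift (level 8)
Higher level binds tighter
'/' has higher precedence than '>>'


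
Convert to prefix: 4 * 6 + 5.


left-to-right (same/higher precedence on left): tree is (+ (* 4 6) 5)
Prefix: + * 4 6 5


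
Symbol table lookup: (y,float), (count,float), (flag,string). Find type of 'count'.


Lookup 'count' → type float


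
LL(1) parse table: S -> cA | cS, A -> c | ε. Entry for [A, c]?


For [A, c]: 'c' ∈ FIRST(c)
Entry: A -> c


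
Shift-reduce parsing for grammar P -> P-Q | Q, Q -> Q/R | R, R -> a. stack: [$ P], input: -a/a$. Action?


shift '-' to continue P -> P-Q
Action: shift


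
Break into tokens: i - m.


Scan left to right, longest-match per lexeme
Tokens: ID(i), OP(-), ID(m)


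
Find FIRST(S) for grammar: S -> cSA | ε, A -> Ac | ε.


Per alternative of S: FIRST(cSA) = {c}; FIRST(ε) = {ε}
FIRST(S) = {c, ε}


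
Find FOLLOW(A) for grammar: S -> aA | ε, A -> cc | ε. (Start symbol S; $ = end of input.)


$ ∈ FOLLOW(S). For each A -> αBβ: add FIRST(β)\{ε} to FOLLOW(B); if β nullable, add FOLLOW(A).
FOLLOW(A) = {$}


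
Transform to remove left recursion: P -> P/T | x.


Left-recursive alternatives: P/T; non-recursive: x
Introduce P': P -> xP', P' -> /TP' | ε


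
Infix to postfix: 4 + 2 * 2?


* has higher precedence, evaluate 2*2 first
Postfix: 4 2 2 * +


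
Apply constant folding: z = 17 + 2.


17 + 2 = 19 at compile time
Optimized: z = 19


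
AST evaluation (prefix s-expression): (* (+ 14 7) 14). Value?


Evaluate inner: (+ 14 7) = 21
Evaluate root: (* 21 14) = 294
Result: 294


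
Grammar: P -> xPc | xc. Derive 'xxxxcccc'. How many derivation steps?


Derivation: P => xPc => xxPcc => xxxPccc => xxxxcccc
Steps: 4


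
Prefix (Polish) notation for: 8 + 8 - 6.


left-to-right (same/higher precedence on left): tree is (- (+ 8 8) 6)
Prefix: - + 8 8 6


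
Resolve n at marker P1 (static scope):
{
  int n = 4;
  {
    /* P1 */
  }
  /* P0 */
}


P1's block does not declare n; resolves to the enclosing declaration at depth 0
n = 4


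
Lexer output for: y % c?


Scan left to right, longest-match per lexeme
Tokens: ID(y), OP(%), ID(c)


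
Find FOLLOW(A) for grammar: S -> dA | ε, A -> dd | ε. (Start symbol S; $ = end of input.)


$ ∈ FOLLOW(S). For each A -> αBβ: add FIRST(β)\{ε} to FOLLOW(B); if β nullable, add FOLLOW(A).
FOLLOW(A) = {$}


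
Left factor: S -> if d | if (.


Common prefix: 'if'
Factored: S -> if S', S' -> d | (


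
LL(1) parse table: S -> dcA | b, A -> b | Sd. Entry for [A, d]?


For [A, d]: 'd' ∈ FIRST(Sd)
Entry: A -> Sd


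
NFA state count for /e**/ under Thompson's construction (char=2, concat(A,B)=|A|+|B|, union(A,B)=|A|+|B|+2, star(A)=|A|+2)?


Syntax tree has 1 char leaf(s), 0 union(s), 2 star(s)
chars contribute 1×2 = 2; each union adds +2; each star adds +2
Total: 2 + 0 + 4 = 6 states


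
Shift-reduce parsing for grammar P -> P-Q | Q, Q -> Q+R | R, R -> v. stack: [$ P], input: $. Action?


start symbol P on stack, input exhausted
Action: accept


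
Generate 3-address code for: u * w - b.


Break into single-operator statements:
t1 = u * w
t2 = t1 - b


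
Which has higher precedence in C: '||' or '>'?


'>' is relational (level 7); '||' is logical OR (level 1)
Higher level binds tighter
'>' has higher precedence than '||'


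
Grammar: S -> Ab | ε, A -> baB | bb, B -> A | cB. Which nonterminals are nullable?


A nonterminal is nullable iff some alternative derives ε (directly, or every symbol in it is nullable)
Nullable: {S}


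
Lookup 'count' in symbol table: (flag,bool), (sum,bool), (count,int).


Lookup 'count' → type int


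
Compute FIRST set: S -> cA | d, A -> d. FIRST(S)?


Per alternative of S: FIRST(cA) = {c}; FIRST(d) = {d}
FIRST(S) = {c, d}


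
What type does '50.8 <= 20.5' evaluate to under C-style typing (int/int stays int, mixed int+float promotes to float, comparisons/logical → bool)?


Operand types: float <= float
Rule: comparison yields bool
Result type: bool


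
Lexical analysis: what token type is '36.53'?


Pattern: digits with a decimal point
Type: FLOAT_LITERAL


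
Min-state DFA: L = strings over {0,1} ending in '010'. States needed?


Track the longest suffix of input matching a prefix of '010': 4 classes (prefixes of length 0..3)
Minimal DFA: 4 states


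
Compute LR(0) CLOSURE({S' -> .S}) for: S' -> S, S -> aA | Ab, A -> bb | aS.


Start: S' -> .S
For each item with dot before a nonterminal B, add B -> .γ for every B-production
Closure: [S' -> .S, S -> .aA, S -> .Ab, A -> .bb, A -> .aS]


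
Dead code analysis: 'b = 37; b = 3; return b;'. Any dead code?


first assignment to b is overwritten before any read
Dead: 'b = 37'


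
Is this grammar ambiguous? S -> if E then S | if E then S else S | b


dangling else: 'if E then if E then b else b' parses two ways
Ambiguous


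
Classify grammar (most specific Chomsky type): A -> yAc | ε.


Single nonterminal LHS, but y^n c^n is not regular
Classification: Type 2 (Context-Free)


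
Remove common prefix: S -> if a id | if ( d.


Common prefix: 'if'
Factored: S -> if S', S' -> a id | ( d


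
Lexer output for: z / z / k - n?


Scan left to right, longest-match per lexeme
Tokens: ID(z), OP(/), ID(z), OP(/), ID(k), OP(-), ID(n)


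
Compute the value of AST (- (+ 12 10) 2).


Evaluate inner: (+ 12 10) = 22
Evaluate root: (- 22 2) = 20
Result: 20


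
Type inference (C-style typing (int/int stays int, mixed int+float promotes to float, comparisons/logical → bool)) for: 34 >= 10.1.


Operand types: int >= float
Rule: comparison yields bool
Result type: bool


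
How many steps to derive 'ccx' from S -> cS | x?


Derivation: S => cS => ccS => ccx
Steps: 3


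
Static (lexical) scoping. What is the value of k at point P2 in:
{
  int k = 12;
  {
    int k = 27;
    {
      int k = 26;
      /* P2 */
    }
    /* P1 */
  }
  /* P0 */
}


k declared in the same block as P2
k = 26


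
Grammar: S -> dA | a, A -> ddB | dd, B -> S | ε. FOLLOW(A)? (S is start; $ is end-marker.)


$ ∈ FOLLOW(S). For each A -> αBβ: add FIRST(β)\{ε} to FOLLOW(B); if β nullable, add FOLLOW(A).
FOLLOW(A) = {$}


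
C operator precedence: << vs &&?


'<<' is shift (level 8); '&&' is logical AND (level 2)
Higher level binds tighter
'<<' has higher precedence than '&&'


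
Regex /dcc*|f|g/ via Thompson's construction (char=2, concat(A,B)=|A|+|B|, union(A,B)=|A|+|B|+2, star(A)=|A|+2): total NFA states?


Syntax tree has 5 char leaf(s), 2 union(s), 1 star(s)
chars contribute 5×2 = 10; each union adds +2; each star adds +2
Total: 10 + 4 + 2 = 16 states


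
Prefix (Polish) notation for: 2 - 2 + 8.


left-to-right (same/higher precedence on left): tree is (+ (- 2 2) 8)
Prefix: + - 2 2 8


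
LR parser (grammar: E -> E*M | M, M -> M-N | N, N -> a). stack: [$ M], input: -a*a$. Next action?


shift '-' to continue M -> M-N
Action: shift


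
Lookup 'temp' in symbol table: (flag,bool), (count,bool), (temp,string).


Lookup 'temp' → type string


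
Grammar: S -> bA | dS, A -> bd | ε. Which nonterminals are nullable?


A nonterminal is nullable iff some alternative derives ε (directly, or every symbol in it is nullable)
Nullable: {A}


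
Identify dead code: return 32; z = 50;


statement follows a return and is unreachable
Dead: 'z = 50'


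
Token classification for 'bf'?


Pattern: letter/underscore followed by alphanumerics, not a keyword
Type: IDENTIFIER


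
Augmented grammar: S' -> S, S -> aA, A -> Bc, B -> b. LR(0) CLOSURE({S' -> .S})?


Start: S' -> .S
For each item with dot before a nonterminal B, add B -> .γ for every B-production
Closure: [S' -> .S, S -> .aA]


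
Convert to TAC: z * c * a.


Break into single-operator statements:
t1 = z * c
t2 = t1 * a


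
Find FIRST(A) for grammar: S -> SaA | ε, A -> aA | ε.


Per alternative of A: FIRST(aA) = {a}; FIRST(ε) = {ε}
FIRST(A) = {a, ε}


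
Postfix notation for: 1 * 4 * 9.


Left to right (same or higher precedence on left)
Postfix: 1 4 * 9 *


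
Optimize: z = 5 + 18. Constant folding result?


5 + 18 = 23 at compile time
Optimized: z = 23


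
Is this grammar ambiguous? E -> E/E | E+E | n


'n/n+n' has two parse trees (no precedence encoded between / and +)
Ambiguous


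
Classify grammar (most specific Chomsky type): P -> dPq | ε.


Single nonterminal LHS, but d^n q^n is not regular
Classification: Type 2 (Context-Free)


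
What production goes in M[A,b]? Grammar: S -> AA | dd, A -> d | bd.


For [A, b]: 'b' ∈ FIRST(bd)
Entry: A -> bd


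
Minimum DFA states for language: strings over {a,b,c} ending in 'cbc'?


Track the longest suffix of input matching a prefix of 'cbc': 4 classes (prefixes of length 0..3)
Minimal DFA: 4 states


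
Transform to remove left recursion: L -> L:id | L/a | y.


Left-recursive alternatives: L:id, L/a; non-recursive: y
Introduce L': L -> yL', L' -> :idL' | /aL' | ε


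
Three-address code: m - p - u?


Break into single-operator statements:
t1 = m - p
t2 = t1 - u


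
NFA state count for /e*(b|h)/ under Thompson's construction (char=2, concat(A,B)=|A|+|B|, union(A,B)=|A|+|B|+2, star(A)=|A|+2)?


Syntax tree has 3 char leaf(s), 1 union(s), 1 star(s)
chars contribute 3×2 = 6; each union adds +2; each star adds +2
Total: 6 + 2 + 2 = 10 states


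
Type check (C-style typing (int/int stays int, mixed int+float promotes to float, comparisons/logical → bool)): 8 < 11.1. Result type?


Operand types: int < float
Rule: comparison yields bool
Result type: bool


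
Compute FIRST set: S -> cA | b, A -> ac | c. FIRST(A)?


Per alternative of A: FIRST(ac) = {a}; FIRST(c) = {c}
FIRST(A) = {a, c}


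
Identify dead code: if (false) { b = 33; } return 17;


condition is constant false, so the whole block is unreachable
Dead: 'if (false) { b = 33; }'


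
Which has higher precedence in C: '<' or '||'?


'<' is relational (level 7); '||' is logical OR (level 1)
Higher level binds tighter
'<' has higher precedence than '||'


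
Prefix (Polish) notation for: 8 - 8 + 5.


left-to-right (same/higher precedence on left): tree is (+ (- 8 8) 5)
Prefix: + - 8 8 5


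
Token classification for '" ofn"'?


Pattern: double-quoted sequence
Type: STRING_LITERAL


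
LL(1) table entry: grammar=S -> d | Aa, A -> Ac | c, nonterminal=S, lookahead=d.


For [S, d]: 'd' ∈ FIRST(d)
Entry: S -> d


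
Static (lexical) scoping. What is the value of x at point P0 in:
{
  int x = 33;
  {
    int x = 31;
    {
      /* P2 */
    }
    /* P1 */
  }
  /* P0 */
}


x declared in the same block as P0
x = 33


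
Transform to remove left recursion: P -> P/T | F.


Left-recursive alternatives: P/T; non-recursive: F
Introduce P': P -> FP', P' -> /TP' | ε


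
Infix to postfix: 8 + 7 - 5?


Left to right (same or higher precedence on left)
Postfix: 8 7 + 5 -


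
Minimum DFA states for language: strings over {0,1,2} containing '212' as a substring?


KMP-style automaton: 3 progress states + 1 absorbing accept = 4
Minimal DFA: 4 states


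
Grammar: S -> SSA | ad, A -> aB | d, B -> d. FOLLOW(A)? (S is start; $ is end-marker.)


$ ∈ FOLLOW(S). For each A -> αBβ: add FIRST(β)\{ε} to FOLLOW(B); if β nullable, add FOLLOW(A).
FOLLOW(A) = {$, a, d}


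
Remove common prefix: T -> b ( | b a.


Common prefix: 'b'
Factored: T -> b T', T' -> ( | a


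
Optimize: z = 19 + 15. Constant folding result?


19 + 15 = 34 at compile time
Optimized: z = 34


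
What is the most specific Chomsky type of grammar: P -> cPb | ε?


Single nonterminal LHS, but c^n b^n is not regular
Classification: Type 2 (Context-Free)


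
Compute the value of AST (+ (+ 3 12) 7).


Evaluate inner: (+ 3 12) = 15
Evaluate root: (+ 15 7) = 22
Result: 22


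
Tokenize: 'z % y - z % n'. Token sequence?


Scan left to right, longest-match per lexeme
Tokens: ID(z), OP(%), ID(y), OP(-), ID(z), OP(%), ID(n)


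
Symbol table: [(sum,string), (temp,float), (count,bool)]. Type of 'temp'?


Lookup 'temp' → type float


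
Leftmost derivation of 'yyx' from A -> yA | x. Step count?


Derivation: A => yA => yyA => yyx
Steps: 3


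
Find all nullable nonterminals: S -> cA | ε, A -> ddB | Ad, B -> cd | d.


A nonterminal is nullable iff some alternative derives ε (directly, or every symbol in it is nullable)
Nullable: {S}


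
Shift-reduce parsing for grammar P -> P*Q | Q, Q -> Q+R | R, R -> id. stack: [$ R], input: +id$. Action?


'R' (not preceded by Q+) is the handle for Q -> R
Action: reduce (Q -> R)


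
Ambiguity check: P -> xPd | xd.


balanced x^n…d^n: each string has a unique parse
Unambiguous


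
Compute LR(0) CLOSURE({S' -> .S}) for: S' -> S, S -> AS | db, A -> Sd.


Start: S' -> .S
For each item with dot before a nonterminal B, add B -> .γ for every B-production
Closure: [S' -> .S, S -> .AS, S -> .db, A -> .Sd]


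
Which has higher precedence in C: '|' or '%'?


'%' is multiplicative (level 10); '|' is bitwise OR (level 3)
Higher level binds tighter
'%' has higher precedence than '|'


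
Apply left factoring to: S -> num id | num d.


Common prefix: 'num'
Factored: S -> num S', S' -> id | d


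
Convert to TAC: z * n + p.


Break into single-operator statements:
t1 = z * n
t2 = t1 + p


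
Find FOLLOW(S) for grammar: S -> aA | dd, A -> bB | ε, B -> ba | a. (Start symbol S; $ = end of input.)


$ ∈ FOLLOW(S). For each A -> αBβ: add FIRST(β)\{ε} to FOLLOW(B); if β nullable, add FOLLOW(A).
FOLLOW(S) = {$}


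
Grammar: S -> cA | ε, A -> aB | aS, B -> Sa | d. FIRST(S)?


Per alternative of S: FIRST(cA) = {c}; FIRST(ε) = {ε}
FIRST(S) = {c, ε}


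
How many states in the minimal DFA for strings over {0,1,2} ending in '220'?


Track the longest suffix of input matching a prefix of '220': 4 classes (prefixes of length 0..3)
Minimal DFA: 4 states


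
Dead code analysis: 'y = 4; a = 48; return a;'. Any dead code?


y is assigned but never read
Dead: 'y = 4'


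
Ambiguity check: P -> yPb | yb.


balanced y^n…b^n: each string has a unique parse
Unambiguous


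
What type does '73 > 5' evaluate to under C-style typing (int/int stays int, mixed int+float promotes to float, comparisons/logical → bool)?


Operand types: int > int
Rule: comparison yields bool
Result type: bool


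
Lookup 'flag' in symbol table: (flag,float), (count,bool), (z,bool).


Lookup 'flag' → type float


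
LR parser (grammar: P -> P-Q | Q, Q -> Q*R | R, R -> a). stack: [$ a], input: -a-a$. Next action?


'a' on top is the handle for R -> a
Action: reduce (R -> a)


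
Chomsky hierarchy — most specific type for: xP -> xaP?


LHS has context (more than one symbol) and |LHS| ≤ |RHS|
Classification: Type 1 (Context-Sensitive)


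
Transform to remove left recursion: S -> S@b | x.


Left-recursive alternatives: S@b; non-recursive: x
Introduce S': S -> xS', S' -> @bS' | ε


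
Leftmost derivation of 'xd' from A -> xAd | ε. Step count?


Derivation: A => xAd => xd
Steps: 2


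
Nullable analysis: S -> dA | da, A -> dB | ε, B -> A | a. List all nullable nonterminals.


A nonterminal is nullable iff some alternative derives ε (directly, or every symbol in it is nullable)
Nullable: {A, B}


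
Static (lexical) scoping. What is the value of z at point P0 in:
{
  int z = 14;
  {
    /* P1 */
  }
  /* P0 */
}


z declared in the same block as P0
z = 14


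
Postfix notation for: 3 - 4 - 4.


Left to right (same or higher precedence on left)
Postfix: 3 4 - 4 -


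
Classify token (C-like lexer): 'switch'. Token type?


Pattern: reserved word
Type: KEYWORD


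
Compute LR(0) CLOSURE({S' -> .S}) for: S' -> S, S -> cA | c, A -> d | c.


Start: S' -> .S
For each item with dot before a nonterminal B, add B -> .γ for every B-production
Closure: [S' -> .S, S -> .cA, S -> .c]


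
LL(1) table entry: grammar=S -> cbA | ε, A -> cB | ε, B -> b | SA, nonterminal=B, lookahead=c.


For [B, c]: 'c' ∈ FIRST(SA)
Entry: B -> SA


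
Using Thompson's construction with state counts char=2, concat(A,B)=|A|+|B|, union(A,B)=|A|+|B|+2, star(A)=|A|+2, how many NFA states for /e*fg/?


Syntax tree has 3 char leaf(s), 0 union(s), 1 star(s)
chars contribute 3×2 = 6; each union adds +2; each star adds +2
Total: 6 + 0 + 2 = 8 states


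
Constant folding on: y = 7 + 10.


7 + 10 = 17 at compile time
Optimized: y = 17


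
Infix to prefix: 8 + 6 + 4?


left-to-right (same/higher precedence on left): tree is (+ (+ 8 6) 4)
Prefix: + + 8 6 4


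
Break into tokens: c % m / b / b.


Scan left to right, longest-match per lexeme
Tokens: ID(c), OP(%), ID(m), OP(/), ID(b), OP(/), ID(b)


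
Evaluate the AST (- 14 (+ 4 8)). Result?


Evaluate inner: (+ 4 8) = 12
Evaluate root: (- 14 12) = 2
Result: 2


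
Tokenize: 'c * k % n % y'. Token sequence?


Scan left to right, longest-match per lexeme
Tokens: ID(c), OP(*), ID(k), OP(%), ID(n), OP(%), ID(y)


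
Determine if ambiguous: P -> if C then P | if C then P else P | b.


dangling else: 'if C then if C then b else b' parses two ways
Ambiguous


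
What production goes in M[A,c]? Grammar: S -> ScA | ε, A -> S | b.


For [A, c]: 'c' ∈ FIRST(S)
Entry: A -> S


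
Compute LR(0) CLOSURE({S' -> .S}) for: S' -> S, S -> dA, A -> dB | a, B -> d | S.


Start: S' -> .S
For each item with dot before a nonterminal B, add B -> .γ for every B-production
Closure: [S' -> .S, S -> .dA]


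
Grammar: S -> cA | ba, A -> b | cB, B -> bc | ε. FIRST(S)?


Per alternative of S: FIRST(cA) = {c}; FIRST(ba) = {b}
FIRST(S) = {b, c}


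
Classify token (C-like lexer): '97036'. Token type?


Pattern: digits only
Type: INTEGER_LITERAL


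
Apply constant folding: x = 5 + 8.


5 + 8 = 13 at compile time
Optimized: x = 13


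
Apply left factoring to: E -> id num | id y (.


Common prefix: 'id'
Factored: E -> id E', E' -> num | y (


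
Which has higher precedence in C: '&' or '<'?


'<' is relational (level 7); '&' is bitwise AND (level 5)
Higher level binds tighter
'<' has higher precedence than '&'


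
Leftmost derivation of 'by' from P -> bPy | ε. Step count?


Derivation: P => bPy => by
Steps: 2


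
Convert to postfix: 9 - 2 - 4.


Left to right (same or higher precedence on left)
Postfix: 9 2 - 4 -


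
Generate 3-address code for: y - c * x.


Break into single-operator statements:
t1 = c * x
t2 = y - t1


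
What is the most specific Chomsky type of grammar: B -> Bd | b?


Left-linear: every RHS is a terminal or one nonterminal followed by a terminal
Classification: Type 3 (Regular)


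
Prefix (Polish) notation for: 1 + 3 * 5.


'*' binds tighter: tree is (+ 1 (* 3 5))
Prefix: + 1 * 3 5


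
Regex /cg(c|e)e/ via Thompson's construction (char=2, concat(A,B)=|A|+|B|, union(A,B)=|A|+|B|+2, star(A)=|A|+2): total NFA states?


Syntax tree has 5 char leaf(s), 1 union(s), 0 star(s)
chars contribute 5×2 = 10; each union adds +2; each star adds +2
Total: 10 + 2 + 0 = 12 states


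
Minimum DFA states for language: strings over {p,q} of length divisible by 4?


Track length mod 4: states 0..3, accept at 0
Minimal DFA: 4 states


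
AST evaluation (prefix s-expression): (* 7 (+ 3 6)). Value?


Evaluate inner: (+ 3 6) = 9
Evaluate root: (* 7 9) = 63
Result: 63


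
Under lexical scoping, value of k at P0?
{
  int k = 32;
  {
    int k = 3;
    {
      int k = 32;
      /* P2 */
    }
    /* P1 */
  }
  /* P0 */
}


k declared in the same block as P0
k = 32


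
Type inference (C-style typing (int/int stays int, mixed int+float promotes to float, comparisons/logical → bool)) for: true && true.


Operand types: bool && bool
Rule: logical operators take bool operands and yield bool
Result type: bool


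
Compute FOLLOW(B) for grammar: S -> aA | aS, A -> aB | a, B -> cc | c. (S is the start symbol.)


$ ∈ FOLLOW(S). For each A -> αBβ: add FIRST(β)\{ε} to FOLLOW(B); if β nullable, add FOLLOW(A).
FOLLOW(B) = {$}


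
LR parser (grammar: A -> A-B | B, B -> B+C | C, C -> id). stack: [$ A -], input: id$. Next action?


no handle ('A-' is not any RHS); shift 'id'
Action: shift


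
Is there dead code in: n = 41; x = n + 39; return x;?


n is read by x's definition; x is returned
No dead code


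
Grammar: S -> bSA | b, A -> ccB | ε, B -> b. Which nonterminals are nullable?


A nonterminal is nullable iff some alternative derives ε (directly, or every symbol in it is nullable)
Nullable: {A}


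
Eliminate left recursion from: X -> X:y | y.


Left-recursive alternatives: X:y; non-recursive: y
Introduce X': X -> yX', X' -> :yX' | ε


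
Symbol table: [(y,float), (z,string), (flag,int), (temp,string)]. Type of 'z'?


Lookup 'z' → type string


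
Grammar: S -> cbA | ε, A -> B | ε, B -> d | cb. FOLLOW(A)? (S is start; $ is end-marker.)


$ ∈ FOLLOW(S). For each A -> αBβ: add FIRST(β)\{ε} to FOLLOW(B); if β nullable, add FOLLOW(A).
FOLLOW(A) = {$}


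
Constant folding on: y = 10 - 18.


10 - 18 = -8 at compile time
Optimized: y = -8


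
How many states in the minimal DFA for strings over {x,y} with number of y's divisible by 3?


Track (count of y) mod 3: states 0..2, accept at 0
Minimal DFA: 3 states


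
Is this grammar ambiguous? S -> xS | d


right-linear, alternatives start with distinct terminals 'x' vs 'd': unique leftmost derivation
Unambiguous


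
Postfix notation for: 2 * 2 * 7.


Left to right (same or higher precedence on left)
Postfix: 2 2 * 7 *


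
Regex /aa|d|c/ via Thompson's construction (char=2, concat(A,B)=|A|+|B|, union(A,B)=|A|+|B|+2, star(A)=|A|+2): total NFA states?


Syntax tree has 4 char leaf(s), 2 union(s), 0 star(s)
chars contribute 4×2 = 8; each union adds +2; each star adds +2
Total: 8 + 4 + 0 = 12 states


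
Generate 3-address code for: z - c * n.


Break into single-operator statements:
t1 = c * n
t2 = z - t1


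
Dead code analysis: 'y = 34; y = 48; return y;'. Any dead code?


first assignment to y is overwritten before any read
Dead: 'y = 34'


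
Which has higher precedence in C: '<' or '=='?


'<' is relational (level 7); '==' is equality (level 6)
Higher level binds tighter
'<' has higher precedence than '=='


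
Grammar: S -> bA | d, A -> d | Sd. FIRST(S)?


Per alternative of S: FIRST(bA) = {b}; FIRST(d) = {d}
FIRST(S) = {b, d}


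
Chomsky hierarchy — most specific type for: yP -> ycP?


LHS has context (more than one symbol) and |LHS| ≤ |RHS|
Classification: Type 1 (Context-Sensitive)


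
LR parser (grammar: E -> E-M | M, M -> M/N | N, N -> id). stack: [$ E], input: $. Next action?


start symbol E on stack, input exhausted
Action: accept


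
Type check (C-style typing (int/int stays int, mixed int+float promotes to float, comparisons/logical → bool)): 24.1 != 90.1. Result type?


Operand types: float != float
Rule: comparison yields bool
Result type: bool


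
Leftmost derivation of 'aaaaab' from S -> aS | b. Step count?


Derivation: S => aS => aaS => aaaS => aaaaS => aaaaaS => aaaaab
Steps: 6


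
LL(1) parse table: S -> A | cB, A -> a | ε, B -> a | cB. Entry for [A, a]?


For [A, a]: 'a' ∈ FIRST(a)
Entry: A -> a


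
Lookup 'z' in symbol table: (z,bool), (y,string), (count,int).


Lookup 'z' → type bool


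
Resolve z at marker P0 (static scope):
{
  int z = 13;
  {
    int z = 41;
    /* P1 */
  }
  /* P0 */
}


z declared in the same block as P0
z = 13


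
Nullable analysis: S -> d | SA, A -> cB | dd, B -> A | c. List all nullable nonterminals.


A nonterminal is nullable iff some alternative derives ε (directly, or every symbol in it is nullable)
Nullable: {}
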